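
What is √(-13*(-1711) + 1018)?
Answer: √23261 ≈ 152.52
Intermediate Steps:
√(-13*(-1711) + 1018) = √(22243 + 1018) = √23261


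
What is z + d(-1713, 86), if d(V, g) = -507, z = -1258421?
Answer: -1258928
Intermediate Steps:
z + d(-1713, 86) = -1258421 - 507 = -1258928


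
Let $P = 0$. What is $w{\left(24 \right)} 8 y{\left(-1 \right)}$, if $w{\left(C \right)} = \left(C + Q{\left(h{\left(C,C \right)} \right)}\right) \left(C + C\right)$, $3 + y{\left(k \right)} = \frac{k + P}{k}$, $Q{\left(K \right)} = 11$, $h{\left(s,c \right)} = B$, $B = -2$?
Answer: $-26880$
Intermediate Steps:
$h{\left(s,c \right)} = -2$
$y{\left(k \right)} = -2$ ($y{\left(k \right)} = -3 + \frac{k + 0}{k} = -3 + \frac{k}{k} = -3 + 1 = -2$)
$w{\left(C \right)} = 2 C \left(11 + C\right)$ ($w{\left(C \right)} = \left(C + 11\right) \left(C + C\right) = \left(11 + C\right) 2 C = 2 C \left(11 + C\right)$)
$w{\left(24 \right)} 8 y{\left(-1 \right)} = 2 \cdot 24 \left(11 + 24\right) 8 \left(-2\right) = 2 \cdot 24 \cdot 35 \left(-16\right) = 1680 \left(-16\right) = -26880$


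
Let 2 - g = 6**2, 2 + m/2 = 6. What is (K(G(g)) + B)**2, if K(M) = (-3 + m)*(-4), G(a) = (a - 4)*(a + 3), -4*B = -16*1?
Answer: 256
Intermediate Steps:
m = 8 (m = -4 + 2*6 = -4 + 12 = 8)
g = -34 (g = 2 - 1*6**2 = 2 - 1*36 = 2 - 36 = -34)
B = 4 (B = -(-4) = -1/4*(-16) = 4)
G(a) = (-4 + a)*(3 + a)
K(M) = -20 (K(M) = (-3 + 8)*(-4) = 5*(-4) = -20)
(K(G(g)) + B)**2 = (-20 + 4)**2 = (-16)**2 = 256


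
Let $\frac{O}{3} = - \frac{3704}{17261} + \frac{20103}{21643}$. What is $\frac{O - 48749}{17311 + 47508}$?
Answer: $- \frac{18210842294794}{24215070547037} \approx -0.75205$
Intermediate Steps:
$O = \frac{800496633}{373579823}$ ($O = 3 \left(- \frac{3704}{17261} + \frac{20103}{21643}\right) = 3 \cdot \frac{266832211}{373579823} = \frac{800496633}{373579823} \approx 2.1428$)
$\frac{O - 48749}{17311 + 47508} = \frac{\frac{800496633}{373579823} - 48749}{17311 + 47508} = - \frac{18210842294794}{373579823 \cdot 64819} = \left(- \frac{18210842294794}{373579823}\right) \frac{1}{64819} = - \frac{18210842294794}{24215070547037}$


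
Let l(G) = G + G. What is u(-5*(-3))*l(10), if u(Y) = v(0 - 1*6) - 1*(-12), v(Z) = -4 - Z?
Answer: 280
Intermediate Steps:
l(G) = 2*G
u(Y) = 14 (u(Y) = (-4 - (0 - 1*6)) - 1*(-12) = (-4 - (0 - 6)) + 12 = (-4 - 1*(-6)) + 12 = (-4 + 6) + 12 = 2 + 12 = 14)
u(-5*(-3))*l(10) = 14*(2*10) = 14*20 = 280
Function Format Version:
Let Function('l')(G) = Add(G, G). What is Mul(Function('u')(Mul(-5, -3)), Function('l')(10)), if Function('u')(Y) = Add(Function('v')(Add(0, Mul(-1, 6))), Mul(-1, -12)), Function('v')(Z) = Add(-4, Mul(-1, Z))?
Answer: 280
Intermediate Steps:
Function('l')(G) = Mul(2, G)
Function('u')(Y) = 14 (Function('u')(Y) = Add(Add(-4, Mul(-1, Add(0, Mul(-1, 6)))), Mul(-1, -12)) = Add(Add(-4, Mul(-1, Add(0, -6))), 12) = Add(Add(-4, Mul(-1, -6)), 12) = Add(Add(-4, 6), 12) = Add(2, 12) = 14)
Mul(Function('u')(Mul(-5, -3)), Function('l')(10)) = Mul(14, Mul(2, 10)) = Mul(14, 20) = 280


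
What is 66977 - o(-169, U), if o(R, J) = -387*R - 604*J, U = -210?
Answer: -125266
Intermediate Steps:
o(R, J) = -604*J - 387*R
66977 - o(-169, U) = 66977 - (-604*(-210) - 387*(-169)) = 66977 - (126840 + 65403) = 66977 - 1*192243 = 66977 - 192243 = -125266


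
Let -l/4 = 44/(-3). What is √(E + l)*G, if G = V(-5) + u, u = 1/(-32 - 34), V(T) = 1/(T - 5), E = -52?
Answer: -38*√15/495 ≈ -0.29732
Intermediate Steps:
V(T) = 1/(-5 + T)
l = 176/3 (l = -176/(-3) = -176*(-1)/3 = -4*(-44/3) = 176/3 ≈ 58.667)
u = -1/66 (u = 1/(-66) = -1/66 ≈ -0.015152)
G = -19/165 (G = 1/(-5 - 5) - 1/66 = 1/(-10) - 1/66 = -⅒ - 1/66 = -19/165 ≈ -0.11515)
√(E + l)*G = √(-52 + 176/3)*(-19/165) = √(20/3)*(-19/165) = (2*√15/3)*(-19/165) = -38*√15/495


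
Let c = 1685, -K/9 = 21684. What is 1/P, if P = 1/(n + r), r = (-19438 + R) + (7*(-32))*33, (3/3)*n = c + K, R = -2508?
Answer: -222809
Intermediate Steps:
K = -195156 (K = -9*21684 = -195156)
n = -193471 (n = 1685 - 195156 = -193471)
r = -29338 (r = (-19438 - 2508) + (7*(-32))*33 = -21946 - 224*33 = -21946 - 7392 = -29338)
P = -1/222809 (P = 1/(-193471 - 29338) = 1/(-222809) = -1/222809 ≈ -4.4881e-6)
1/P = 1/(-1/222809) = -222809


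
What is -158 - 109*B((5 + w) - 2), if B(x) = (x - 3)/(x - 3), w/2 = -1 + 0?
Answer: -267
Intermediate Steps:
w = -2 (w = 2*(-1 + 0) = 2*(-1) = -2)
B(x) = 1 (B(x) = (-3 + x)/(-3 + x) = 1)
-158 - 109*B((5 + w) - 2) = -158 - 109*1 = -158 - 109 = -267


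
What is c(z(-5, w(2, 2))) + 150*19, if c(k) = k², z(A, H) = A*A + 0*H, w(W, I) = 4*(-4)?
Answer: 3475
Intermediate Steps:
w(W, I) = -16
z(A, H) = A² (z(A, H) = A² + 0 = A²)
c(z(-5, w(2, 2))) + 150*19 = ((-5)²)² + 150*19 = 25² + 2850 = 625 + 2850 = 3475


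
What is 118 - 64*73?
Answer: -4554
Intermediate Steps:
118 - 64*73 = 118 - 4672 = -4554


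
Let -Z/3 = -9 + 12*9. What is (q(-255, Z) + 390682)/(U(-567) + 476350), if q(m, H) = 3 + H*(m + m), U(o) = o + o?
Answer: 542155/475216 ≈ 1.1409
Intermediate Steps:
U(o) = 2*o
Z = -297 (Z = -3*(-9 + 12*9) = -3*(-9 + 108) = -3*99 = -297)
q(m, H) = 3 + 2*H*m (q(m, H) = 3 + H*(2*m) = 3 + 2*H*m)
(q(-255, Z) + 390682)/(U(-567) + 476350) = ((3 + 2*(-297)*(-255)) + 390682)/(2*(-567) + 476350) = ((3 + 151470) + 390682)/(-1134 + 476350) = (151473 + 390682)/475216 = 542155*(1/475216) = 542155/475216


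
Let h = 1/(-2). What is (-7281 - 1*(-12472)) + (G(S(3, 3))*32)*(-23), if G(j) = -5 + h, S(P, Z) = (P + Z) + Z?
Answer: 9239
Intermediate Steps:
h = -½ ≈ -0.50000
S(P, Z) = P + 2*Z
G(j) = -11/2 (G(j) = -5 - ½ = -11/2)
(-7281 - 1*(-12472)) + (G(S(3, 3))*32)*(-23) = (-7281 - 1*(-12472)) - 11/2*32*(-23) = (-7281 + 12472) - 176*(-23) = 5191 + 4048 = 9239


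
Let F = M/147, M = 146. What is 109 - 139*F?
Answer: -4271/147 ≈ -29.054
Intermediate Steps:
F = 146/147 ≈ 0.99320
109 - 139*F = 109 - 139*146/147 = 109 - 20294/147 = -4271/147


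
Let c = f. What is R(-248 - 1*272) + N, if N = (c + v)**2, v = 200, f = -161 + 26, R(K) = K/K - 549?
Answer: 3677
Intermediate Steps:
R(K) = -548 (R(K) = 1 - 549 = -548)
f = -135
c = -135
N = 4225 (N = (-135 + 200)**2 = 65**2 = 4225)
R(-248 - 1*272) + N = -548 + 4225 = 3677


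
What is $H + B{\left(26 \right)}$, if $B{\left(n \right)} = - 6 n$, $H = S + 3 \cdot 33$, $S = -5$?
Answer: $-62$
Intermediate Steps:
$H = 94$ ($H = -5 + 3 \cdot 33 = -5 + 99 = 94$)
$H + B{\left(26 \right)} = 94 - 156 = -62$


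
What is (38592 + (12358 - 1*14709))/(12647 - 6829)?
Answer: 36241/5818 ≈ 6.2291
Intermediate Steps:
(38592 + (12358 - 1*14709))/(12647 - 6829) = (38592 + (12358 - 14709))/5818 = (38592 - 2351)*(1/5818) = 36241*(1/5818) = 36241/5818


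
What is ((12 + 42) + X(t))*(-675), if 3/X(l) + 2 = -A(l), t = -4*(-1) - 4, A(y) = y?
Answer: -70875/2 ≈ -35438.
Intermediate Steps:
t = 0 (t = 4 - 4 = 0)
X(l) = 3/(-2 - l)
((12 + 42) + X(t))*(-675) = ((12 + 42) - 3/(2 + 0))*(-675) = (54 - 3/2)*(-675) = (105/2)*(-675) = -70875/2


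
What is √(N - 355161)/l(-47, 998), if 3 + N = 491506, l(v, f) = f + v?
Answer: √136342/951 ≈ 0.38827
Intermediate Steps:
N = 491503 (N = -3 + 491506 = 491503)
√(N - 355161)/l(-47, 998) = √(491503 - 355161)/(998 - 47) = √136342/951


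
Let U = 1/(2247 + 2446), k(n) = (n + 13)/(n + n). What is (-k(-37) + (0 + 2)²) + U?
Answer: 638285/173641 ≈ 3.6759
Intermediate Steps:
k(n) = (13 + n)/(2*n) (k(n) = (13 + n)/((2*n)) = (13 + n)*(1/(2*n)) = (13 + n)/(2*n))
U = 1/4693 ≈ 0.00021308
(-k(-37) + (0 + 2)²) + U = (-(13 - 37)/(2*(-37)) + (0 + 2)²) + 1/4693 = (-(-1)*(-24)/(2*37) + 2²) + 1/4693 = (-1*12/37 + 4) + 1/4693 = (-12/37 + 4) + 1/4693 = 136/37 + 1/4693 = 638285/173641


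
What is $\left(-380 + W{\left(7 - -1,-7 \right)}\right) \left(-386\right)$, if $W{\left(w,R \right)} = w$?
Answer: $143592$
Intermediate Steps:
$\left(-380 + W{\left(7 - -1,-7 \right)}\right) \left(-386\right) = \left(-380 + \left(7 - -1\right)\right) \left(-386\right) = \left(-380 + \left(7 + 1\right)\right) \left(-386\right) = \left(-380 + 8\right) \left(-386\right) = \left(-372\right) \left(-386\right) = 143592$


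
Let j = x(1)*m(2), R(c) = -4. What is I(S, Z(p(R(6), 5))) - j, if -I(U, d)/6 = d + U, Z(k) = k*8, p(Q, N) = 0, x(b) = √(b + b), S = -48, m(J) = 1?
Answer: 288 - √2 ≈ 286.59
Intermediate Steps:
x(b) = √2*√b (x(b) = √(2*b) = √2*√b)
Z(k) = 8*k
I(U, d) = -6*U - 6*d (I(U, d) = -6*(d + U) = -6*(U + d) = -6*U - 6*d)
j = √2 (j = (√2*√1)*1 = (√2*1)*1 = √2*1 = √2 ≈ 1.4142)
I(S, Z(p(R(6), 5))) - j = (-6*(-48) - 48*0) - √2 = (288 - 6*0) - √2 = (288 + 0) - √2 = 288 - √2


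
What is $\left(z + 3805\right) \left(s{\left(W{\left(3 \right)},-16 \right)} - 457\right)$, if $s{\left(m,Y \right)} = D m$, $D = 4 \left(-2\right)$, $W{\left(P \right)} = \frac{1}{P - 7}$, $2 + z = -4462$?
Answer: $299845$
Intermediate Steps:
$z = -4464$ ($z = -2 - 4462 = -4464$)
$W{\left(P \right)} = \frac{1}{-7 + P}$
$D = -8$
$s{\left(m,Y \right)} = - 8 m$
$\left(z + 3805\right) \left(s{\left(W{\left(3 \right)},-16 \right)} - 457\right) = \left(-4464 + 3805\right) \left(- \frac{8}{-7 + 3} - 457\right) = - 659 \left(- \frac{8}{-4} - 457\right) = - 659 \left(\left(-8\right) \left(- \frac{1}{4}\right) - 457\right) = - 659 \left(2 - 457\right) = \left(-659\right) \left(-455\right) = 299845$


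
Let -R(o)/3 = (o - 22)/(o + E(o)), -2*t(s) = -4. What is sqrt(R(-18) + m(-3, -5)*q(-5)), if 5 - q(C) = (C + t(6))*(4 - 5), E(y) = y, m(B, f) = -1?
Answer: 4*I*sqrt(3)/3 ≈ 2.3094*I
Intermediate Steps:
t(s) = 2 (t(s) = -1/2*(-4) = 2)
q(C) = 7 + C (q(C) = 5 - (C + 2)*(4 - 5) = 5 - (2 + C)*(-1) = 5 - (-2 - C) = 5 + (2 + C) = 7 + C)
R(o) = -3*(-22 + o)/(2*o) (R(o) = -3*(o - 22)/(o + o) = -3*(-22 + o)/(2*o))
sqrt(R(-18) + m(-3, -5)*q(-5)) = sqrt((-3/2 + 33/(-18)) - (7 - 5)) = sqrt((-3/2 + 33*(-1/18)) - 1*2) = sqrt((-3/2 - 11/6) - 2) = sqrt(-10/3 - 2) = sqrt(-16/3) = 4*I*sqrt(3)/3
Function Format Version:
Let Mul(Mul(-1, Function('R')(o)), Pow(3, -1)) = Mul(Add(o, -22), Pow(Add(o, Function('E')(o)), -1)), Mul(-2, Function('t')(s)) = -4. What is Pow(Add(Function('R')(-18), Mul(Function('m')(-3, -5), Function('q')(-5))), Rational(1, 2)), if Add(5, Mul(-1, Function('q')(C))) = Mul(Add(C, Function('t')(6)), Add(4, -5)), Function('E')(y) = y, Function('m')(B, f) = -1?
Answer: Mul(Rational(4, 3), I, Pow(3, Rational(1, 2))) ≈ Mul(2.3094, I)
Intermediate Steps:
Function('t')(s) = 2 (Function('t')(s) = Mul(Rational(-1, 2), -4) = 2)
Function('q')(C) = Add(7, C) (Function('q')(C) = Add(5, Mul(-1, Mul(Add(C, 2), Add(4, -5)))) = Add(5, Mul(-1, Mul(Add(2, C), -1))) = Add(5, Mul(-1, Add(-2, Mul(-1, C)))) = Add(5, Add(2, C)) = Add(7, C))
Function('R')(o) = Mul(Rational(-3, 2), Pow(o, -1), Add(-22, o)) (Function('R')(o) = Mul(-3, Mul(Add(o, -22), Pow(Add(o, o), -1))) = Mul(-3, Mul(Add(-22, o), Pow(Mul(2, o), -1))) = Mul(-3, Mul(Add(-22, o), Mul(Rational(1, 2), Pow(o, -1)))) = Mul(-3, Mul(Rational(1, 2), Pow(o, -1), Add(-22, o))) = Mul(Rational(-3, 2), Pow(o, -1), Add(-22, o)))
Pow(Add(Function('R')(-18), Mul(Function('m')(-3, -5), Function('q')(-5))), Rational(1, 2)) = Pow(Add(Add(Rational(-3, 2), Mul(33, Pow(-18, -1))), Mul(-1, Add(7, -5))), Rational(1, 2)) = Pow(Add(Add(Rational(-3, 2), Mul(33, Rational(-1, 18))), Mul(-1, 2)), Rational(1, 2)) = Pow(Add(Add(Rational(-3, 2), Rational(-11, 6)), -2), Rational(1, 2)) = Pow(Add(Rational(-10, 3), -2), Rational(1, 2)) = Pow(Rational(-16, 3), Rational(1, 2)) = Mul(Rational(4, 3), I, Pow(3, Rational(1, 2)))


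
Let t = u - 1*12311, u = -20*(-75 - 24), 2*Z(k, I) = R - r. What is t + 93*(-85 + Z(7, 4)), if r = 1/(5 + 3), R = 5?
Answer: -288149/16 ≈ -18009.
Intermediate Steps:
r = ⅛ (r = 1/8 = ⅛ ≈ 0.12500)
Z(k, I) = 39/16 (Z(k, I) = (5 - 1*⅛)/2 = (5 - ⅛)/2 = (½)*(39/8) = 39/16)
u = 1980 (u = -20*(-99) = 1980)
t = -10331 (t = 1980 - 1*12311 = 1980 - 12311 = -10331)
t + 93*(-85 + Z(7, 4)) = -10331 + 93*(-85 + 39/16) = -10331 + 93*(-1321/16) = -10331 - 122853/16 = -288149/16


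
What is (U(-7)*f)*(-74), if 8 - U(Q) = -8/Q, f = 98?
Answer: -49728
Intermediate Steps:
U(Q) = 8 + 8/Q (U(Q) = 8 - (-8)/Q = 8 + 8/Q)
(U(-7)*f)*(-74) = ((8 + 8/(-7))*98)*(-74) = ((8 + 8*(-⅐))*98)*(-74) = ((8 - 8/7)*98)*(-74) = ((48/7)*98)*(-74) = 672*(-74) = -49728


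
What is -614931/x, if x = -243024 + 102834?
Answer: 204977/46730 ≈ 4.3864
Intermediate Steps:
x = -140190
-614931/x = -614931/(-140190) = -614931*(-1/140190) = 204977/46730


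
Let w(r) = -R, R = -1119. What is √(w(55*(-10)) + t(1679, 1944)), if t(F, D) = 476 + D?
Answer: √3539 ≈ 59.490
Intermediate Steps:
w(r) = 1119 (w(r) = -1*(-1119) = 1119)
√(w(55*(-10)) + t(1679, 1944)) = √(1119 + (476 + 1944)) = √(1119 + 2420) = √3539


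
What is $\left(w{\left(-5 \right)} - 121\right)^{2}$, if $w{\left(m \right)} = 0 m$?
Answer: $14641$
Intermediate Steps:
$w{\left(m \right)} = 0$
$\left(w{\left(-5 \right)} - 121\right)^{2} = \left(0 - 121\right)^{2} = \left(-121\right)^{2} = 14641$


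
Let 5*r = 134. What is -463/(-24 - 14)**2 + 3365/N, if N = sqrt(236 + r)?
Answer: -463/1444 + 3365*sqrt(730)/438 ≈ 207.25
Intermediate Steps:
r = 134/5 (r = (1/5)*134 = 134/5 ≈ 26.800)
N = 3*sqrt(730)/5 (N = sqrt(236 + 134/5) = sqrt(1314/5) = 3*sqrt(730)/5 ≈ 16.211)
-463/(-24 - 14)**2 + 3365/N = -463/(-24 - 14)**2 + 3365/((3*sqrt(730)/5)) = -463/((-38)**2) + 3365*(sqrt(730)/438) = -463/1444 + 3365*sqrt(730)/438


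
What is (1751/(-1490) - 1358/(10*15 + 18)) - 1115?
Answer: -10050871/8940 ≈ -1124.3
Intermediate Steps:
(1751/(-1490) - 1358/(10*15 + 18)) - 1115 = (1751*(-1/1490) - 1358/(150 + 18)) - 1115 = (-1751/1490 - 1358/168) - 1115 = (-1751/1490 - 1358*1/168) - 1115 = (-1751/1490 - 97/12) - 1115 = -82771/8940 - 1115 = -10050871/8940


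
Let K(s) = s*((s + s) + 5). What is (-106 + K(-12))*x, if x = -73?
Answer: -8906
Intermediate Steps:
K(s) = s*(5 + 2*s) (K(s) = s*(2*s + 5) = s*(5 + 2*s))
(-106 + K(-12))*x = (-106 - 12*(5 + 2*(-12)))*(-73) = (-106 - 12*(5 - 24))*(-73) = (-106 - 12*(-19))*(-73) = (-106 + 228)*(-73) = 122*(-73) = -8906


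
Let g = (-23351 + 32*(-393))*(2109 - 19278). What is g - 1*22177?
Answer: 616808486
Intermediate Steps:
g = 616830663 (g = (-23351 - 12576)*(-17169) = -35927*(-17169) = 616830663)
g - 1*22177 = 616830663 - 1*22177 = 616830663 - 22177 = 616808486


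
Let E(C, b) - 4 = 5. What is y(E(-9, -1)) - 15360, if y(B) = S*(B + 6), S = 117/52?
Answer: -61305/4 ≈ -15326.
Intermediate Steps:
E(C, b) = 9 (E(C, b) = 4 + 5 = 9)
S = 9/4 (S = 117*(1/52) = 9/4 ≈ 2.2500)
y(B) = 27/2 + 9*B/4 (y(B) = 9*(B + 6)/4 = 9*(6 + B)/4 = 27/2 + 9*B/4)
y(E(-9, -1)) - 15360 = (27/2 + (9/4)*9) - 15360 = (27/2 + 81/4) - 15360 = 135/4 - 15360 = -61305/4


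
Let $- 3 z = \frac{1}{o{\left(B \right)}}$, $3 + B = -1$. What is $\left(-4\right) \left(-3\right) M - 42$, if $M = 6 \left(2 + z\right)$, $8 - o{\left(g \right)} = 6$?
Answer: $90$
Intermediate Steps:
$B = -4$ ($B = -3 - 1 = -4$)
$o{\left(g \right)} = 2$ ($o{\left(g \right)} = 8 - 6 = 2$)
$z = - \frac{1}{6}$ ($z = - \frac{1}{3 \cdot 2} = \left(- \frac{1}{3}\right) \frac{1}{2} = - \frac{1}{6} \approx -0.16667$)
$M = 11$ ($M = 6 \left(2 - \frac{1}{6}\right) = 6 \cdot \frac{11}{6} = 11$)
$\left(-4\right) \left(-3\right) M - 42 = \left(-4\right) \left(-3\right) 11 - 42 = 12 \cdot 11 - 42 = 132 - 42 = 90$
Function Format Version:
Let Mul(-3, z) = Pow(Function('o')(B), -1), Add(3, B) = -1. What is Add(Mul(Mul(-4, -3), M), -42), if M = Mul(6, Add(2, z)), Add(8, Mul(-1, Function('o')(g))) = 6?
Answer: 90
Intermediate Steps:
B = -4 (B = Add(-3, -1) = -4)
Function('o')(g) = 2 (Function('o')(g) = Add(8, Mul(-1, 6)) = Add(8, -6) = 2)
z = Rational(-1, 6) (z = Mul(Rational(-1, 3), Pow(2, -1)) = Mul(Rational(-1, 3), Rational(1, 2)) = Rational(-1, 6) ≈ -0.16667)
M = 11 (M = Mul(6, Add(2, Rational(-1, 6))) = Mul(6, Rational(11, 6)) = 11)
Add(Mul(Mul(-4, -3), M), -42) = Add(Mul(Mul(-4, -3), 11), -42) = Add(Mul(12, 11), -42) = Add(132, -42) = 90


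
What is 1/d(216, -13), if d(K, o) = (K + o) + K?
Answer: 1/419 ≈ 0.0023866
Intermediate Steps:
d(K, o) = o + 2*K
1/d(216, -13) = 1/(-13 + 2*216) = 1/(-13 + 432) = 1/419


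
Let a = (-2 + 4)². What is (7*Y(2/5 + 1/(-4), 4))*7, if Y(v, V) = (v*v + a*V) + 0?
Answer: 314041/400 ≈ 785.10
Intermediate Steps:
a = 4 (a = 2² = 4)
Y(v, V) = v² + 4*V (Y(v, V) = (v*v + 4*V) + 0 = (v² + 4*V) + 0 = v² + 4*V)
(7*Y(2/5 + 1/(-4), 4))*7 = (7*((2/5 + 1/(-4))² + 4*4))*7 = (7*((2*(⅕) + 1*(-¼))² + 16))*7 = (7*((⅖ - ¼)² + 16))*7 = (7*((3/20)² + 16))*7 = (7*(9/400 + 16))*7 = (7*(6409/400))*7 = (44863/400)*7 = 314041/400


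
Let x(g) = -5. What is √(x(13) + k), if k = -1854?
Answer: 13*I*√11 ≈ 43.116*I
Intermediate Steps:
√(x(13) + k) = √(-5 - 1854) = √(-1859) = 13*I*√11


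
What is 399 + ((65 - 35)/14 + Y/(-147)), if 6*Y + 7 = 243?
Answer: 176786/441 ≈ 400.88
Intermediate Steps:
Y = 118/3 (Y = -7/6 + (⅙)*243 = -7/6 + 81/2 = 118/3 ≈ 39.333)
399 + ((65 - 35)/14 + Y/(-147)) = 399 + ((65 - 35)/14 + (118/3)/(-147)) = 399 + (30*(1/14) + (118/3)*(-1/147)) = 399 + (15/7 - 118/441) = 399 + 827/441 = 176786/441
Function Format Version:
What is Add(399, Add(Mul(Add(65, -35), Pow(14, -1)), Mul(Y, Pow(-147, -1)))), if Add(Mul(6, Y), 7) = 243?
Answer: Rational(176786, 441) ≈ 400.88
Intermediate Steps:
Y = Rational(118, 3) (Y = Add(Rational(-7, 6), Mul(Rational(1, 6), 243)) = Add(Rational(-7, 6), Rational(81, 2)) = Rational(118, 3) ≈ 39.333)
Add(399, Add(Mul(Add(65, -35), Pow(14, -1)), Mul(Y, Pow(-147, -1)))) = Add(399, Add(Mul(Add(65, -35), Pow(14, -1)), Mul(Rational(118, 3), Pow(-147, -1)))) = Add(399, Add(Mul(30, Rational(1, 14)), Mul(Rational(118, 3), Rational(-1, 147)))) = Add(399, Add(Rational(15, 7), Rational(-118, 441))) = Add(399, Rational(827, 441)) = Rational(176786, 441)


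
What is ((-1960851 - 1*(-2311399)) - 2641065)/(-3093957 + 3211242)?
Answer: -2290517/117285 ≈ -19.529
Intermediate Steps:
((-1960851 - 1*(-2311399)) - 2641065)/(-3093957 + 3211242) = ((-1960851 + 2311399) - 2641065)/117285 = (350548 - 2641065)*(1/117285) = -2290517*1/117285 = -2290517/117285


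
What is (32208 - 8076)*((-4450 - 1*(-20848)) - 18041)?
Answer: -39648876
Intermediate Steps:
(32208 - 8076)*((-4450 - 1*(-20848)) - 18041) = 24132*((-4450 + 20848) - 18041) = 24132*(16398 - 18041) = 24132*(-1643) = -39648876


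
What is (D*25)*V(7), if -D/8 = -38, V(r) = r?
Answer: 53200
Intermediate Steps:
D = 304 (D = -8*(-38) = 304)
(D*25)*V(7) = (304*25)*7 = 7600*7 = 53200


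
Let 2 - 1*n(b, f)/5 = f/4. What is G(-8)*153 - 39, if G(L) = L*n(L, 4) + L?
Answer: -7383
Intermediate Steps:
n(b, f) = 10 - 5*f/4
G(L) = 6*L (G(L) = L*(10 - 5/4*4) + L = L*(10 - 5) + L = L*5 + L = 5*L + L = 6*L)
G(-8)*153 - 39 = (6*(-8))*153 - 39 = -48*153 - 39 = -7344 - 39 = -7383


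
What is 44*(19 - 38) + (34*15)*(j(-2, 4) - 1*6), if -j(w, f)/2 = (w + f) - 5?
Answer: -836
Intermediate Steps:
j(w, f) = 10 - 2*f - 2*w (j(w, f) = -2*((w + f) - 5) = -2*((f + w) - 5) = -2*(-5 + f + w) = 10 - 2*f - 2*w)
44*(19 - 38) + (34*15)*(j(-2, 4) - 1*6) = 44*(19 - 38) + (34*15)*((10 - 2*4 - 2*(-2)) - 1*6) = 44*(-19) + 510*((10 - 8 + 4) - 6) = -836 + 510*(6 - 6) = -836 + 510*0 = -836 + 0 = -836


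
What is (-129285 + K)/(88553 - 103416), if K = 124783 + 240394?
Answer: -235892/14863 ≈ -15.871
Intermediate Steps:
K = 365177
(-129285 + K)/(88553 - 103416) = (-129285 + 365177)/(88553 - 103416) = 235892/(-14863) = 235892*(-1/14863) = -235892/14863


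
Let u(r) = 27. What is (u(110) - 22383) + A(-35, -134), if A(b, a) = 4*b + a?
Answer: -22630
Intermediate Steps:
A(b, a) = a + 4*b
(u(110) - 22383) + A(-35, -134) = (27 - 22383) + (-134 + 4*(-35)) = -22356 + (-134 - 140) = -22356 - 274 = -22630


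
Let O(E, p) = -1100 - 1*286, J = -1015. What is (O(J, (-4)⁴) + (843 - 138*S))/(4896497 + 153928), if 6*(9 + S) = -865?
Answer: 20594/5050425 ≈ 0.0040777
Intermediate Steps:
S = -919/6 (S = -9 + (⅙)*(-865) = -9 - 865/6 = -919/6 ≈ -153.17)
O(E, p) = -1386 (O(E, p) = -1100 - 286 = -1386)
(O(J, (-4)⁴) + (843 - 138*S))/(4896497 + 153928) = (-1386 + (843 - 138*(-919/6)))/(4896497 + 153928) = (-1386 + (843 + 21137))/5050425 = (-1386 + 21980)*(1/5050425) = 20594*(1/5050425) = 20594/5050425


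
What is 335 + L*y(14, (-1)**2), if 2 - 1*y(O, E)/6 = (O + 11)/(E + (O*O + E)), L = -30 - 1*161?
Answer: -59806/33 ≈ -1812.3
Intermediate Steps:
L = -191 (L = -30 - 161 = -191)
y(O, E) = 12 - 6*(11 + O)/(O**2 + 2*E) (y(O, E) = 12 - 6*(O + 11)/(E + (O*O + E)) = 12 - 6*(11 + O)/(E + (O**2 + E)) = 12 - 6*(11 + O)/(E + (E + O**2)) = 12 - 6*(11 + O)/(O**2 + 2*E))
335 + L*y(14, (-1)**2) = 335 - 1146*(-11 - 1*14 + 2*14**2 + 4*(-1)**2)/(14**2 + 2*(-1)**2) = 335 - 1146*(-11 - 14 + 2*196 + 4*1)/(196 + 2*1) = 335 - 1146*(-11 - 14 + 392 + 4)/(196 + 2) = 335 - 1146*371/198 = 335 - 191*371/33 = 335 - 70861/33 = -59806/33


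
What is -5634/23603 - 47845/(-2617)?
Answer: 1114541357/61769051 ≈ 18.044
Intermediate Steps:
-5634/23603 - 47845/(-2617) = -5634*1/23603 - 47845*(-1/2617) = -5634/23603 + 47845/2617 = 1114541357/61769051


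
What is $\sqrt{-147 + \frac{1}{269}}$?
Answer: $\frac{i \sqrt{10636798}}{269} \approx 12.124 i$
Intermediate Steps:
$\sqrt{-147 + \frac{1}{269}} = \sqrt{- \frac{39542}{269}} = \frac{i \sqrt{10636798}}{269}$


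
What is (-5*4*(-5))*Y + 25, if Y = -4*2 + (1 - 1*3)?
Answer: -975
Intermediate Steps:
Y = -10 (Y = -8 + (1 - 3) = -8 - 2 = -10)
(-5*4*(-5))*Y + 25 = (-5*4*(-5))*(-10) + 25 = -20*(-5)*(-10) + 25 = 100*(-10) + 25 = -1000 + 25 = -975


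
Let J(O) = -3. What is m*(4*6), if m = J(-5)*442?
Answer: -31824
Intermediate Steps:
m = -1326 (m = -3*442 = -1326)
m*(4*6) = -5304*6 = -1326*24 = -31824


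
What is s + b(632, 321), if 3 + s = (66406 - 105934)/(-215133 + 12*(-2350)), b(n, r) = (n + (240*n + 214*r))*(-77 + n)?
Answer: 3316313191491/27037 ≈ 1.2266e+8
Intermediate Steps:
b(n, r) = (-77 + n)*(214*r + 241*n) (b(n, r) = (n + (214*r + 240*n))*(-77 + n) = (214*r + 241*n)*(-77 + n) = (-77 + n)*(214*r + 241*n))
s = -76719/27037 (s = -3 + (66406 - 105934)/(-215133 + 12*(-2350)) = -3 - 39528/(-215133 - 28200) = -3 - 39528/(-243333) = -3 - 39528*(-1/243333) = -3 + 4392/27037 = -76719/27037 ≈ -2.8376)
s + b(632, 321) = -76719/27037 + (-18557*632 - 16478*321 + 241*632² + 214*632*321) = -76719/27037 + (-11728024 - 5289438 + 241*399424 + 43414608) = -76719/27037 + (-11728024 - 5289438 + 96261184 + 43414608) = -76719/27037 + 122658330 = 3316313191491/27037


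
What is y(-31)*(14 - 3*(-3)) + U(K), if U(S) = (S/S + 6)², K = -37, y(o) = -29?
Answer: -618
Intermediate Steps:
U(S) = 49 (U(S) = (1 + 6)² = 7² = 49)
y(-31)*(14 - 3*(-3)) + U(K) = -29*(14 - 3*(-3)) + 49 = -29*(14 + 9) + 49 = -29*23 + 49 = -667 + 49 = -618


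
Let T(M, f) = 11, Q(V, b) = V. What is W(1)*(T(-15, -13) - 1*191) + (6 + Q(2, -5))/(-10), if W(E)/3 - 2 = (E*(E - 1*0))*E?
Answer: -8104/5 ≈ -1620.8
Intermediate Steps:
W(E) = 6 + 3*E**3 (W(E) = 6 + 3*((E*(E - 1*0))*E) = 6 + 3*((E*(E + 0))*E) = 6 + 3*((E*E)*E) = 6 + 3*(E**2*E) = 6 + 3*E**3)
W(1)*(T(-15, -13) - 1*191) + (6 + Q(2, -5))/(-10) = (6 + 3*1**3)*(11 - 1*191) + (6 + 2)/(-10) = (6 + 3*1)*(11 - 191) - 1/10*8 = (6 + 3)*(-180) - 4/5 = 9*(-180) - 4/5 = -1620 - 4/5 = -8104/5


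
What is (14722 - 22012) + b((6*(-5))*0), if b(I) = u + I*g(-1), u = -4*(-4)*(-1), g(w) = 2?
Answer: -7306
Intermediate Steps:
u = -16 (u = 16*(-1) = -16)
b(I) = -16 + 2*I (b(I) = -16 + I*2 = -16 + 2*I)
(14722 - 22012) + b((6*(-5))*0) = (14722 - 22012) + (-16 + 2*((6*(-5))*0)) = -7290 + (-16 + 2*(-30*0)) = -7290 + (-16 + 2*0) = -7290 + (-16 + 0) = -7290 - 16 = -7306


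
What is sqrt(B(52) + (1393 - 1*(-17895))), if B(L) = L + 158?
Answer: sqrt(19498) ≈ 139.64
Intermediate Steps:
B(L) = 158 + L
sqrt(B(52) + (1393 - 1*(-17895))) = sqrt((158 + 52) + (1393 - 1*(-17895))) = sqrt(210 + (1393 + 17895)) = sqrt(210 + 19288) = sqrt(19498)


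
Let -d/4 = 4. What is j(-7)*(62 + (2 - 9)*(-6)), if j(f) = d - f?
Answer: -936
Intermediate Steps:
d = -16 (d = -4*4 = -16)
j(f) = -16 - f
j(-7)*(62 + (2 - 9)*(-6)) = (-16 - 1*(-7))*(62 + (2 - 9)*(-6)) = (-16 + 7)*(62 - 7*(-6)) = -9*(62 + 42) = -9*104 = -936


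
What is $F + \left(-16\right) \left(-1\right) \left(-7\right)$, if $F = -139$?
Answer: $-251$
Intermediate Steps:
$F + \left(-16\right) \left(-1\right) \left(-7\right) = -139 + \left(-16\right) \left(-1\right) \left(-7\right) = -139 + 16 \left(-7\right) = -139 - 112 = -251$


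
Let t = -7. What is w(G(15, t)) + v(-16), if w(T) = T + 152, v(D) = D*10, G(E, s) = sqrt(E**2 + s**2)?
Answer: -8 + sqrt(274) ≈ 8.5529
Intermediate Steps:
v(D) = 10*D
w(T) = 152 + T
w(G(15, t)) + v(-16) = (152 + sqrt(15**2 + (-7)**2)) + 10*(-16) = (152 + sqrt(225 + 49)) - 160 = (152 + sqrt(274)) - 160 = -8 + sqrt(274)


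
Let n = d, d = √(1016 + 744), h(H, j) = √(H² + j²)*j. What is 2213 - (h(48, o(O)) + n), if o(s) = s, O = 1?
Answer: 2213 - √2305 - 4*√110 ≈ 2123.0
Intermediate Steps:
h(H, j) = j*√(H² + j²)
d = 4*√110 (d = √1760 = 4*√110 ≈ 41.952)
n = 4*√110 ≈ 41.952
2213 - (h(48, o(O)) + n) = 2213 - (1*√(48² + 1²) + 4*√110) = 2213 - (1*√(2304 + 1) + 4*√110) = 2213 - (1*√2305 + 4*√110) = 2213 - (√2305 + 4*√110) = 2213 + (-√2305 - 4*√110) = 2213 - √2305 - 4*√110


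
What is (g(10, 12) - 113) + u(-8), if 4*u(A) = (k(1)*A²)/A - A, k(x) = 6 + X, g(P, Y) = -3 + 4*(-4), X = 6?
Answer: -154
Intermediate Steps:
g(P, Y) = -19 (g(P, Y) = -3 - 16 = -19)
k(x) = 12 (k(x) = 6 + 6 = 12)
u(A) = 11*A/4 (u(A) = ((12*A²)/A - A)/4 = (12*A - A)/4 = (11*A)/4 = 11*A/4)
(g(10, 12) - 113) + u(-8) = (-19 - 113) + (11/4)*(-8) = -132 - 22 = -154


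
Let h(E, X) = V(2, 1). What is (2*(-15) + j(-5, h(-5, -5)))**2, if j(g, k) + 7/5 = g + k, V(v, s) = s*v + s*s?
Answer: 27889/25 ≈ 1115.6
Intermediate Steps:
V(v, s) = s**2 + s*v (V(v, s) = s*v + s**2 = s**2 + s*v)
h(E, X) = 3 (h(E, X) = 1*(1 + 2) = 1*3 = 3)
j(g, k) = -7/5 + g + k (j(g, k) = -7/5 + (g + k) = -7/5 + g + k)
(2*(-15) + j(-5, h(-5, -5)))**2 = (2*(-15) + (-7/5 - 5 + 3))**2 = (-30 - 17/5)**2 = (-167/5)**2 = 27889/25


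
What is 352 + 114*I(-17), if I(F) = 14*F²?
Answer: 461596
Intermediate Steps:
352 + 114*I(-17) = 352 + 114*(14*(-17)²) = 352 + 114*(14*289) = 352 + 114*4046 = 352 + 461244 = 461596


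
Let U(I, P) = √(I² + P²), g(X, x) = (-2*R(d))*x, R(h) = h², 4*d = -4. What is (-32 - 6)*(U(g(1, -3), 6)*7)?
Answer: -1596*√2 ≈ -2257.1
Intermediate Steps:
d = -1 (d = (¼)*(-4) = -1)
g(X, x) = -2*x (g(X, x) = (-2*(-1)²)*x = (-2*1)*x = -2*x)
(-32 - 6)*(U(g(1, -3), 6)*7) = (-32 - 6)*(√((-2*(-3))² + 6²)*7) = -38*√(6² + 36)*7 = -38*√(36 + 36)*7 = -38*√72*7 = -38*6*√2*7 = -1596*√2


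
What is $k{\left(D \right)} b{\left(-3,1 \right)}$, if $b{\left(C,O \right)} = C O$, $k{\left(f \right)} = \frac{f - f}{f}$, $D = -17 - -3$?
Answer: $0$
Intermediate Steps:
$D = -14$ ($D = -17 + 3 = -14$)
$k{\left(f \right)} = 0$ ($k{\left(f \right)} = \frac{0}{f} = 0$)
$k{\left(D \right)} b{\left(-3,1 \right)} = 0 \left(\left(-3\right) 1\right) = 0 \left(-3\right) = 0$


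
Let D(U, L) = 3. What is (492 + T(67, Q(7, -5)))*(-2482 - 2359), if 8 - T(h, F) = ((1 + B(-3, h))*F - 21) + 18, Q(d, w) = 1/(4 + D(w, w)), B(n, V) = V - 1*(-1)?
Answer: -16711132/7 ≈ -2.3873e+6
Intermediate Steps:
B(n, V) = 1 + V (B(n, V) = V + 1 = 1 + V)
Q(d, w) = ⅐ (Q(d, w) = 1/(4 + 3) = 1/7 = ⅐)
T(h, F) = 11 - F*(2 + h) (T(h, F) = 8 - (((1 + (1 + h))*F - 21) + 18) = 8 - (((2 + h)*F - 21) + 18) = 8 - ((F*(2 + h) - 21) + 18) = 8 - ((-21 + F*(2 + h)) + 18) = 8 - (-3 + F*(2 + h)) = 8 + (3 - F*(2 + h)) = 11 - F*(2 + h))
(492 + T(67, Q(7, -5)))*(-2482 - 2359) = (492 + (11 - 1*⅐ - 1*⅐*(1 + 67)))*(-2482 - 2359) = (492 + (11 - ⅐ - 1*⅐*68))*(-4841) = (492 + (11 - ⅐ - 68/7))*(-4841) = (492 + 8/7)*(-4841) = (3452/7)*(-4841) = -16711132/7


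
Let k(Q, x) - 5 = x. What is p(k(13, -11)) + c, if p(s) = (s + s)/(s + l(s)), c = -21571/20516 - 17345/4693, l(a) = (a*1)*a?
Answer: -2477976791/481407940 ≈ -5.1474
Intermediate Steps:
l(a) = a² (l(a) = a*a = a²)
k(Q, x) = 5 + x
c = -457082723/96281588 (c = -21571*1/20516 - 17345*1/4693 = -21571/20516 - 17345/4693 = -457082723/96281588 ≈ -4.7474)
p(s) = 2*s/(s + s²) (p(s) = (s + s)/(s + s²) = (2*s)/(s + s²) = 2*s/(s + s²))
p(k(13, -11)) + c = 2/(1 + (5 - 11)) - 457082723/96281588 = 2/(1 - 6) - 457082723/96281588 = 2/(-5) - 457082723/96281588 = 2*(-⅕) - 457082723/96281588 = -⅖ - 457082723/96281588 = -2477976791/481407940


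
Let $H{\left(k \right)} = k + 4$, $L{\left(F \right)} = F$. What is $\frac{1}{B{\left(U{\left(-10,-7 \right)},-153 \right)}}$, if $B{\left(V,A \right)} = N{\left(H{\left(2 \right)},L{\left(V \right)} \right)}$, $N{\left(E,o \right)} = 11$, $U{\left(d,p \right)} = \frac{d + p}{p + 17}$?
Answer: $\frac{1}{11} \approx 0.090909$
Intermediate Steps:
$H{\left(k \right)} = 4 + k$
$U{\left(d,p \right)} = \frac{d + p}{17 + p}$
$B{\left(V,A \right)} = 11$
$\frac{1}{B{\left(U{\left(-10,-7 \right)},-153 \right)}} = \frac{1}{11}$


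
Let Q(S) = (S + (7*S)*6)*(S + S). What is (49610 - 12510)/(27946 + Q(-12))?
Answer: 3710/4033 ≈ 0.91991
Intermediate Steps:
Q(S) = 86*S² (Q(S) = (S + 42*S)*(2*S) = (43*S)*(2*S) = 86*S²)
(49610 - 12510)/(27946 + Q(-12)) = (49610 - 12510)/(27946 + 86*(-12)²) = 37100/(27946 + 86*144) = 37100/(27946 + 12384) = 37100/40330 = 37100*(1/40330) = 3710/4033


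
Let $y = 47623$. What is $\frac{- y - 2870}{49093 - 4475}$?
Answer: $- \frac{50493}{44618} \approx -1.1317$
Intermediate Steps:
$\frac{- y - 2870}{49093 - 4475} = \frac{\left(-1\right) 47623 - 2870}{49093 - 4475} = \frac{-47623 - 2870}{44618} = \left(-50493\right) \frac{1}{44618} = - \frac{50493}{44618}$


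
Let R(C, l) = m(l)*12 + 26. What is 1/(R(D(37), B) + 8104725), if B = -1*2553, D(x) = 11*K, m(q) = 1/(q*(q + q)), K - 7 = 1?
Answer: 2172603/17608406336855 ≈ 1.2338e-7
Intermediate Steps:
K = 8 (K = 7 + 1 = 8)
m(q) = 1/(2*q**2) (m(q) = 1/(q*(2*q)) = 1/(2*q**2))
D(x) = 88 (D(x) = 11*8 = 88)
B = -2553
R(C, l) = 26 + 6/l**2 (R(C, l) = (1/(2*l**2))*12 + 26 = 6/l**2 + 26 = 26 + 6/l**2)
1/(R(D(37), B) + 8104725) = 1/((26 + 6/(-2553)**2) + 8104725) = 1/((26 + 6*(1/6517809)) + 8104725) = 1/((26 + 2/2172603) + 8104725) = 1/(56487680/2172603 + 8104725) = 1/(17608406336855/2172603) = 2172603/17608406336855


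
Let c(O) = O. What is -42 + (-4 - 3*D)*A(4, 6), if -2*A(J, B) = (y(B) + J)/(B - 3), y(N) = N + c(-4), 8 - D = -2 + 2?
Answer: -14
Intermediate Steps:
D = 8 (D = 8 - (-2 + 2) = 8 - 1*0 = 8 + 0 = 8)
y(N) = -4 + N (y(N) = N - 4 = -4 + N)
A(J, B) = -(-4 + B + J)/(2*(-3 + B)) (A(J, B) = -((-4 + B) + J)/(2*(B - 3)) = -(-4 + B + J)/(2*(-3 + B)))
-42 + (-4 - 3*D)*A(4, 6) = -42 + (-4 - 3*8)*((4 - 1*6 - 1*4)/(2*(-3 + 6))) = -42 + (-4 - 24)*((½)*(4 - 6 - 4)/3) = -42 - 14*(-6)/3 = -42 - 28*(-1) = -42 + 28 = -14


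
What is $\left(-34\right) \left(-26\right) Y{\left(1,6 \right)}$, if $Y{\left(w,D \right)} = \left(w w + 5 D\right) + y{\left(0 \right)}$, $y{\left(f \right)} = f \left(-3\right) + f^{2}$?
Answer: $27404$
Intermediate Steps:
$y{\left(f \right)} = f^{2} - 3 f$ ($y{\left(f \right)} = - 3 f + f^{2} = f^{2} - 3 f$)
$Y{\left(w,D \right)} = w^{2} + 5 D$ ($Y{\left(w,D \right)} = \left(w w + 5 D\right) + 0 \left(-3 + 0\right) = \left(w^{2} + 5 D\right) + 0 \left(-3\right) = \left(w^{2} + 5 D\right) + 0 = w^{2} + 5 D$)
$\left(-34\right) \left(-26\right) Y{\left(1,6 \right)} = \left(-34\right) \left(-26\right) \left(1^{2} + 5 \cdot 6\right) = 884 \left(1 + 30\right) = 884 \cdot 31 = 27404$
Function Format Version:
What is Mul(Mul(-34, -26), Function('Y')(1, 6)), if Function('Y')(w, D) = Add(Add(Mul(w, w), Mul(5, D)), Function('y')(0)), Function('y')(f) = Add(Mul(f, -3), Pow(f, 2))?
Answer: 27404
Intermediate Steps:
Function('y')(f) = Add(Pow(f, 2), Mul(-3, f)) (Function('y')(f) = Add(Mul(-3, f), Pow(f, 2)) = Add(Pow(f, 2), Mul(-3, f)))
Function('Y')(w, D) = Add(Pow(w, 2), Mul(5, D)) (Function('Y')(w, D) = Add(Add(Mul(w, w), Mul(5, D)), Mul(0, Add(-3, 0))) = Add(Add(Pow(w, 2), Mul(5, D)), Mul(0, -3)) = Add(Add(Pow(w, 2), Mul(5, D)), 0) = Add(Pow(w, 2), Mul(5, D)))
Mul(Mul(-34, -26), Function('Y')(1, 6)) = Mul(Mul(-34, -26), Add(Pow(1, 2), Mul(5, 6))) = Mul(884, Add(1, 30)) = Mul(884, 31) = 27404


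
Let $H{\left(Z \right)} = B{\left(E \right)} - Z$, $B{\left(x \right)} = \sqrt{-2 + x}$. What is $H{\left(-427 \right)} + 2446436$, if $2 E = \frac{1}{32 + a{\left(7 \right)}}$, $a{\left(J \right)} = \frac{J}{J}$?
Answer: $2446863 + \frac{i \sqrt{8646}}{66} \approx 2.4469 \cdot 10^{6} + 1.4088 i$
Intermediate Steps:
$a{\left(J \right)} = 1$
$E = \frac{1}{66}$ ($E = \frac{1}{2 \left(32 + 1\right)} = \frac{1}{2 \cdot 33} = \frac{1}{2} \cdot \frac{1}{33} = \frac{1}{66} \approx 0.015152$)
$H{\left(Z \right)} = - Z + \frac{i \sqrt{8646}}{66}$ ($H{\left(Z \right)} = \sqrt{-2 + \frac{1}{66}} - Z = \sqrt{- \frac{131}{66}} - Z = \frac{i \sqrt{8646}}{66} - Z = - Z + \frac{i \sqrt{8646}}{66}$)
$H{\left(-427 \right)} + 2446436 = \left(\left(-1\right) \left(-427\right) + \frac{i \sqrt{8646}}{66}\right) + 2446436 = \left(427 + \frac{i \sqrt{8646}}{66}\right) + 2446436 = 2446863 + \frac{i \sqrt{8646}}{66}$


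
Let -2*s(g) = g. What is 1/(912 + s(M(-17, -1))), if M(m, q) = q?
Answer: 2/1825 ≈ 0.0010959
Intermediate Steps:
s(g) = -g/2
1/(912 + s(M(-17, -1))) = 1/(912 - ½*(-1)) = 1/(912 + ½) = 1/(1825/2) = 2/1825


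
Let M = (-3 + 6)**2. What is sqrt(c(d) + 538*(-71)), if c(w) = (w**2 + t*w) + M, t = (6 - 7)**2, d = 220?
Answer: 3*sqrt(1159) ≈ 102.13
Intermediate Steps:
t = 1 (t = (-1)**2 = 1)
M = 9 (M = 3**2 = 9)
c(w) = 9 + w + w**2 (c(w) = (w**2 + 1*w) + 9 = (w**2 + w) + 9 = (w + w**2) + 9 = 9 + w + w**2)
sqrt(c(d) + 538*(-71)) = sqrt((9 + 220 + 220**2) + 538*(-71)) = sqrt((9 + 220 + 48400) - 38198) = sqrt(48629 - 38198) = sqrt(10431) = 3*sqrt(1159)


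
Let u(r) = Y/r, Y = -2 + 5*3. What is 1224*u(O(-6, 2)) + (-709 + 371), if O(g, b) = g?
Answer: -2990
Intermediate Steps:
Y = 13 (Y = -2 + 15 = 13)
u(r) = 13/r
1224*u(O(-6, 2)) + (-709 + 371) = 1224*(13/(-6)) + (-709 + 371) = 1224*(13*(-1/6)) - 338 = 1224*(-13/6) - 338 = -2652 - 338 = -2990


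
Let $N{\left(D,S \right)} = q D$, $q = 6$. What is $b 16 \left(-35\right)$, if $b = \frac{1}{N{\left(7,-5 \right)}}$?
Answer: $- \frac{40}{3} \approx -13.333$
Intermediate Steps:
$N{\left(D,S \right)} = 6 D$
$b = \frac{1}{42}$ ($b = \frac{1}{6 \cdot 7} = \frac{1}{42} \approx 0.02381$)
$b 16 \left(-35\right) = \frac{1}{42} \cdot 16 \left(-35\right) = \frac{8}{21} \left(-35\right) = - \frac{40}{3}$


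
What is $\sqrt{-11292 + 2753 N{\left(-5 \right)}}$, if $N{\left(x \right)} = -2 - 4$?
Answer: $3 i \sqrt{3090} \approx 166.76 i$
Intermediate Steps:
$N{\left(x \right)} = -6$
$\sqrt{-11292 + 2753 N{\left(-5 \right)}} = \sqrt{-11292 + 2753 \left(-6\right)} = \sqrt{-11292 - 16518} = \sqrt{-27810} = 3 i \sqrt{3090}$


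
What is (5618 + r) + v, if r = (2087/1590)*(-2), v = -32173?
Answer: -21113312/795 ≈ -26558.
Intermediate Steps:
r = -2087/795 (r = (2087*(1/1590))*(-2) = (2087/1590)*(-2) = -2087/795 ≈ -2.6252)
(5618 + r) + v = (5618 - 2087/795) - 32173 = 4464223/795 - 32173 = -21113312/795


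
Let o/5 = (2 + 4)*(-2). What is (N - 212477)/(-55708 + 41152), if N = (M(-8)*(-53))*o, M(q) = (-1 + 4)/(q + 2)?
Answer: 214067/14556 ≈ 14.706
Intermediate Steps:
o = -60 (o = 5*((2 + 4)*(-2)) = 5*(6*(-2)) = 5*(-12) = -60)
M(q) = 3/(2 + q)
N = -1590 (N = ((3/(2 - 8))*(-53))*(-60) = ((3/(-6))*(-53))*(-60) = ((3*(-⅙))*(-53))*(-60) = -½*(-53)*(-60) = (53/2)*(-60) = -1590)
(N - 212477)/(-55708 + 41152) = (-1590 - 212477)/(-55708 + 41152) = -214067/(-14556) = -214067*(-1/14556) = 214067/14556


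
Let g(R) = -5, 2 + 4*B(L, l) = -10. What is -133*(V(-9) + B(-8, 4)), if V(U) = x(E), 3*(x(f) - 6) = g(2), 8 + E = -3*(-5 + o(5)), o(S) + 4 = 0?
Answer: -532/3 ≈ -177.33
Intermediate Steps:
B(L, l) = -3 (B(L, l) = -½ + (¼)*(-10) = -½ - 5/2 = -3)
o(S) = -4 (o(S) = -4 + 0 = -4)
E = 19 (E = -8 - 3*(-5 - 4) = -8 - 3*(-9) = -8 + 27 = 19)
x(f) = 13/3 (x(f) = 6 + (⅓)*(-5) = 6 - 5/3 = 13/3)
V(U) = 13/3
-133*(V(-9) + B(-8, 4)) = -133*(13/3 - 3) = -133*4/3 = -532/3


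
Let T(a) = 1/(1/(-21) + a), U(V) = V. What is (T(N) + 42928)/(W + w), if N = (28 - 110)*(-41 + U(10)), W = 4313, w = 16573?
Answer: 2291539589/1114915566 ≈ 2.0553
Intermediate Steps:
N = 2542 (N = (28 - 110)*(-41 + 10) = -82*(-31) = 2542)
T(a) = 1/(-1/21 + a)
(T(N) + 42928)/(W + w) = (21/(-1 + 21*2542) + 42928)/(4313 + 16573) = (21/(-1 + 53382) + 42928)/20886 = (21/53381 + 42928)*(1/20886) = (2291539589/53381)*(1/20886) = 2291539589/1114915566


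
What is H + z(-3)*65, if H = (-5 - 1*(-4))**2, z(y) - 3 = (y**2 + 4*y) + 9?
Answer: 586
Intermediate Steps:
z(y) = 12 + y**2 + 4*y (z(y) = 3 + ((y**2 + 4*y) + 9) = 3 + (9 + y**2 + 4*y) = 12 + y**2 + 4*y)
H = 1 (H = (-5 + 4)**2 = (-1)**2 = 1)
H + z(-3)*65 = 1 + (12 + (-3)**2 + 4*(-3))*65 = 1 + (12 + 9 - 12)*65 = 1 + 9*65 = 1 + 585 = 586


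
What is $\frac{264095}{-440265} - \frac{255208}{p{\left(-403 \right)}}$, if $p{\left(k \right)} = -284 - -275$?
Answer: $\frac{7490451551}{264159} \approx 28356.0$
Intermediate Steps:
$p{\left(k \right)} = -9$ ($p{\left(k \right)} = -284 + 275 = -9$)
$\frac{264095}{-440265} - \frac{255208}{p{\left(-403 \right)}} = \frac{264095}{-440265} - \frac{255208}{-9} = 264095 \left(- \frac{1}{440265}\right) - - \frac{255208}{9} = - \frac{52819}{88053} + \frac{255208}{9} = \frac{7490451551}{264159}$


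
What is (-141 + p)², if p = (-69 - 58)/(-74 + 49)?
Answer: 11546404/625 ≈ 18474.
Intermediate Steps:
p = 127/25 (p = -127/(-25) = -127*(-1/25) = 127/25 ≈ 5.0800)
(-141 + p)² = (-141 + 127/25)² = (-3398/25)² = 11546404/625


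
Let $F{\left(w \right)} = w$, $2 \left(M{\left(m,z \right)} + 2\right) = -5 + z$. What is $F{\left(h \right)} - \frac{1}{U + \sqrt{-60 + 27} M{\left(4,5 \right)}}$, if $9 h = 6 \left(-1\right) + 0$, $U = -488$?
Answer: $\frac{- 4 \sqrt{33} + 973 i}{6 \left(\sqrt{33} - 244 i\right)} \approx -0.66462 - 4.8218 \cdot 10^{-5} i$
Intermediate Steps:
$M{\left(m,z \right)} = - \frac{9}{2} + \frac{z}{2}$ ($M{\left(m,z \right)} = -2 + \frac{-5 + z}{2} = -2 + \left(- \frac{5}{2} + \frac{z}{2}\right) = - \frac{9}{2} + \frac{z}{2}$)
$h = - \frac{2}{3}$ ($h = \frac{6 \left(-1\right) + 0}{9} = \frac{-6 + 0}{9} = \frac{1}{9} \left(-6\right) = - \frac{2}{3} \approx -0.66667$)
$F{\left(h \right)} - \frac{1}{U + \sqrt{-60 + 27} M{\left(4,5 \right)}} = - \frac{2}{3} - \frac{1}{-488 + \sqrt{-60 + 27} \left(- \frac{9}{2} + \frac{1}{2} \cdot 5\right)} = - \frac{2}{3} - \frac{1}{-488 + \sqrt{-33} \left(- \frac{9}{2} + \frac{5}{2}\right)} = - \frac{2}{3} - \frac{1}{-488 + i \sqrt{33} \left(-2\right)} = - \frac{2}{3} - \frac{1}{-488 - 2 i \sqrt{33}}$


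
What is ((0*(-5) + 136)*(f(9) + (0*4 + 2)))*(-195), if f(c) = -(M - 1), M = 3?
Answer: 0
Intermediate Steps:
f(c) = -2 (f(c) = -(3 - 1) = -1*2 = -2)
((0*(-5) + 136)*(f(9) + (0*4 + 2)))*(-195) = ((0*(-5) + 136)*(-2 + (0*4 + 2)))*(-195) = ((0 + 136)*(-2 + (0 + 2)))*(-195) = (136*(-2 + 2))*(-195) = (136*0)*(-195) = 0*(-195) = 0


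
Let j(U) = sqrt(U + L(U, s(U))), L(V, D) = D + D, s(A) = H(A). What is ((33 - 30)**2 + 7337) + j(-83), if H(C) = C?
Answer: 7346 + I*sqrt(249) ≈ 7346.0 + 15.78*I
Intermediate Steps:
s(A) = A
L(V, D) = 2*D
j(U) = sqrt(3)*sqrt(U) (j(U) = sqrt(U + 2*U) = sqrt(3*U) = sqrt(3)*sqrt(U))
((33 - 30)**2 + 7337) + j(-83) = ((33 - 30)**2 + 7337) + sqrt(3)*sqrt(-83) = (3**2 + 7337) + sqrt(3)*(I*sqrt(83)) = (9 + 7337) + I*sqrt(249) = 7346 + I*sqrt(249)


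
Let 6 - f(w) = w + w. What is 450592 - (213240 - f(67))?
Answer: 237224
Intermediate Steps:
f(w) = 6 - 2*w (f(w) = 6 - (w + w) = 6 - 2*w)
450592 - (213240 - f(67)) = 450592 - (213240 - (6 - 2*67)) = 450592 - (213240 - (6 - 134)) = 450592 - (213240 - 1*(-128)) = 450592 - (213240 + 128) = 450592 - 1*213368 = 450592 - 213368 = 237224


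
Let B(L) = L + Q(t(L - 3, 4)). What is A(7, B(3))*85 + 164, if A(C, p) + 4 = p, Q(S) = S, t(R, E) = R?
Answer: 79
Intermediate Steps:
B(L) = -3 + 2*L (B(L) = L + (L - 3) = L + (-3 + L) = -3 + 2*L)
A(C, p) = -4 + p
A(7, B(3))*85 + 164 = (-4 + (-3 + 2*3))*85 + 164 = (-4 + (-3 + 6))*85 + 164 = (-4 + 3)*85 + 164 = -1*85 + 164 = -85 + 164 = 79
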